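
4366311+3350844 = 7717155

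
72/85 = 72/85=0.85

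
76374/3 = 25458=25458.00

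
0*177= 0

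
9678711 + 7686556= 17365267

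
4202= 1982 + 2220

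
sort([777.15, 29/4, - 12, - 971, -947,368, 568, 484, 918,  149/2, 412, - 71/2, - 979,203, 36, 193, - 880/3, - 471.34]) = [  -  979,-971, - 947 ,- 471.34, - 880/3, - 71/2, - 12, 29/4,36, 149/2,193, 203, 368,412,484,568,777.15,918 ] 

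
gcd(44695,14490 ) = 35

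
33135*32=1060320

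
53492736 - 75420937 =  - 21928201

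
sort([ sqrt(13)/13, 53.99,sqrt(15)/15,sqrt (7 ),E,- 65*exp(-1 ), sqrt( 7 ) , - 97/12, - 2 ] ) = [ - 65*exp( - 1), -97/12, - 2 , sqrt(15)/15,sqrt(13 ) /13,sqrt( 7),sqrt( 7),E,  53.99]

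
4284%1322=318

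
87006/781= 87006/781  =  111.40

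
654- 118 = 536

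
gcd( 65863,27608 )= 7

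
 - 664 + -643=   -1307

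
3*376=1128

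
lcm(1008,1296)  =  9072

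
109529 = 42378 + 67151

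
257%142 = 115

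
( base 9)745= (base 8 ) 1140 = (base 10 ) 608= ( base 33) IE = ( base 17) 21d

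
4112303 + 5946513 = 10058816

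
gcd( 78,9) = 3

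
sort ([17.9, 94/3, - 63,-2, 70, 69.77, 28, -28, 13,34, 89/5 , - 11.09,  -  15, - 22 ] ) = [ - 63, - 28,  -  22,  -  15, - 11.09, - 2,13,89/5, 17.9, 28,94/3, 34, 69.77, 70]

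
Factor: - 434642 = - 2^1*13^1*73^1 * 229^1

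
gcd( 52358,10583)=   557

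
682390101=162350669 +520039432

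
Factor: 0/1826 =0=0^1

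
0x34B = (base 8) 1513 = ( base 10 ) 843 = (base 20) 223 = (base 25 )18I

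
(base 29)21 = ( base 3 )2012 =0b111011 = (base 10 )59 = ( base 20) 2J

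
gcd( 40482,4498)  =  4498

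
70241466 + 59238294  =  129479760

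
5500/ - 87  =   - 64 + 68/87 = - 63.22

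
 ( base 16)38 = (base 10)56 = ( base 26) 24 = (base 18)32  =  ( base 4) 320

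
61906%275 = 31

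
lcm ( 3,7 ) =21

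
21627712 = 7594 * 2848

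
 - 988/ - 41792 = 247/10448  =  0.02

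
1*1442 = 1442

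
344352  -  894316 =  - 549964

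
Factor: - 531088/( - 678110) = 13976/17845 = 2^3*5^( - 1)*43^( - 1) * 83^( - 1 )*1747^1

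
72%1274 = 72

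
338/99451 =338/99451  =  0.00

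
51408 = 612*84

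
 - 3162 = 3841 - 7003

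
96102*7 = 672714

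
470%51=11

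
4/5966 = 2/2983 =0.00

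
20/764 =5/191 = 0.03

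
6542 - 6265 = 277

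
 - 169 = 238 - 407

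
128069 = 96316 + 31753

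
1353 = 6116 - 4763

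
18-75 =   -  57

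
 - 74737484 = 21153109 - 95890593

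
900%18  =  0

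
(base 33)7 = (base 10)7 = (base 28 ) 7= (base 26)7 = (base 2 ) 111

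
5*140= 700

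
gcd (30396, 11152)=68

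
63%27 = 9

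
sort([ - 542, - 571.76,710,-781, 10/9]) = [ - 781, - 571.76, -542, 10/9, 710 ]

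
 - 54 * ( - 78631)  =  4246074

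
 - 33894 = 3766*( - 9)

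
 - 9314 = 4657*( - 2)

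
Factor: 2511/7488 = 279/832 = 2^( -6)*3^2*13^( - 1 )*31^1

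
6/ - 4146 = - 1/691 = -0.00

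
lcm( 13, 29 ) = 377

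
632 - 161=471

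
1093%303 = 184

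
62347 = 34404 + 27943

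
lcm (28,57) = 1596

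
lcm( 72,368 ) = 3312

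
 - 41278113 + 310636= - 40967477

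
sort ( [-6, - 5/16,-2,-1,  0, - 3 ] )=[ - 6, - 3,- 2, - 1 ,-5/16, 0 ]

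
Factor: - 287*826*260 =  - 61636120 = - 2^3*5^1*7^2*13^1*41^1*59^1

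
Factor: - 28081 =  - 28081^1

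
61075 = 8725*7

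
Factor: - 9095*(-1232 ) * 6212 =69605708480=2^6*5^1*7^1*11^1 * 17^1*107^1*1553^1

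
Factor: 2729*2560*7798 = 2^10*5^1*7^1 *557^1 * 2729^1 = 54478699520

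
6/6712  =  3/3356= 0.00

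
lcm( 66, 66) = 66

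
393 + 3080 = 3473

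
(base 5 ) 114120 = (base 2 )1000010111101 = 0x10bd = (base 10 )4285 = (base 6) 31501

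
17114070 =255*67114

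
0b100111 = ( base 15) 29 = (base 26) 1D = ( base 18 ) 23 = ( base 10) 39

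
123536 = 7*17648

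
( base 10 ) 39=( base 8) 47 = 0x27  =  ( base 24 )1F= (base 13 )30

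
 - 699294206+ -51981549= - 751275755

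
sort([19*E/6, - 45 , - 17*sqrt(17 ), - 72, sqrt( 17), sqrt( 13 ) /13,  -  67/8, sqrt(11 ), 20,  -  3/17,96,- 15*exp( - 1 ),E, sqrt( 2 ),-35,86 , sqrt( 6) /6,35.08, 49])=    [  -  72, - 17 * sqrt( 17),-45,-35,-67/8,-15*exp(  -  1 ),  -  3/17 , sqrt(13)/13 , sqrt( 6 ) /6, sqrt( 2 ) , E, sqrt ( 11), sqrt( 17), 19*E/6, 20, 35.08 , 49, 86, 96]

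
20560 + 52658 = 73218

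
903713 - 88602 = 815111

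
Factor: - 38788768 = - 2^5*1212149^1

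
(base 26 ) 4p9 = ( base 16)D23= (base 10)3363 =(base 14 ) 1323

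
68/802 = 34/401=0.08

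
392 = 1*392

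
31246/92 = 15623/46 = 339.63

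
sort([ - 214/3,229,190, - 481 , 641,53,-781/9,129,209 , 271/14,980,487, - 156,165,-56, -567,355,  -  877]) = [-877,-567,-481, - 156, - 781/9, - 214/3, - 56,271/14, 53,129, 165, 190, 209,229, 355,  487,641,980]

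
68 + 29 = 97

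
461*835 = 384935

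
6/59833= 6/59833=0.00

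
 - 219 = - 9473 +9254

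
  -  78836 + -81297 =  -160133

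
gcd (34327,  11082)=1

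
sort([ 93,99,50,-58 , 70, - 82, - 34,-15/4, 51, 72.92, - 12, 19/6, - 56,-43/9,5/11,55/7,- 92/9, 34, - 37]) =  [ - 82, - 58, -56, - 37, - 34, - 12, - 92/9,-43/9,-15/4, 5/11,19/6,  55/7,34,50, 51,70, 72.92 , 93, 99 ] 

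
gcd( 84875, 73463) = 1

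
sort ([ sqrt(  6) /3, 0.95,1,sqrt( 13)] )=[sqrt( 6)/3, 0.95,1,  sqrt( 13)] 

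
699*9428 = 6590172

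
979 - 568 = 411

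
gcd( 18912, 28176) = 48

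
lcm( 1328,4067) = 65072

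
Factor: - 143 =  - 11^1*13^1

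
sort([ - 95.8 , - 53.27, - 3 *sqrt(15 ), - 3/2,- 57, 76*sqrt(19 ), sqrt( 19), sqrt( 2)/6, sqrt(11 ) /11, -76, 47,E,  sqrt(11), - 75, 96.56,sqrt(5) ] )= [ - 95.8,- 76, - 75, - 57, - 53.27, - 3*sqrt (15), - 3/2,sqrt(2)/6, sqrt(11)/11,sqrt ( 5),E,sqrt(11), sqrt( 19), 47, 96.56, 76*sqrt(19)]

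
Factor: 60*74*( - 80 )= - 2^7*3^1*5^2*37^1 =-355200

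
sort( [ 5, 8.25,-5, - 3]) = [-5,  -  3, 5,8.25 ] 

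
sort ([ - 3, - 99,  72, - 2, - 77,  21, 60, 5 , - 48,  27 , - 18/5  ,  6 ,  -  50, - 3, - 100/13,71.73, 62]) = [ - 99, - 77,  -  50, - 48, - 100/13,  -  18/5 , - 3, - 3, - 2,5,  6, 21,27, 60 , 62 , 71.73,72 ]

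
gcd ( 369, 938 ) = 1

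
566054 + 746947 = 1313001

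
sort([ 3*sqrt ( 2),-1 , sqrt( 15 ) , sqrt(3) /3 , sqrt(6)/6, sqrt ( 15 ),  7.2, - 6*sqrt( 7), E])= [-6*sqrt ( 7), - 1, sqrt ( 6) /6,sqrt( 3)/3, E, sqrt( 15),  sqrt( 15 ) , 3*sqrt(2), 7.2]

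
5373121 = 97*55393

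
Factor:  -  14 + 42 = 28=2^2* 7^1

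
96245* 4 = 384980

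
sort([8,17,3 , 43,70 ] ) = [3,8,  17,43 , 70]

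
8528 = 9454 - 926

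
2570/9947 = 2570/9947 = 0.26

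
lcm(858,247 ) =16302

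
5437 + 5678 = 11115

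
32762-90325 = -57563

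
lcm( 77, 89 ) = 6853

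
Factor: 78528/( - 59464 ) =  - 9816/7433  =  -2^3*3^1*409^1*7433^( - 1)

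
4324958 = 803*5386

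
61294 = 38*1613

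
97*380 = 36860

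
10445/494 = 21+71/494 = 21.14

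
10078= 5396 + 4682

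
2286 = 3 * 762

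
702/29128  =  351/14564 = 0.02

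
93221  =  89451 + 3770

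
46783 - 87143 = - 40360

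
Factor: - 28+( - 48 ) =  - 76 = -2^2 * 19^1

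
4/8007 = 4/8007 = 0.00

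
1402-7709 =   -  6307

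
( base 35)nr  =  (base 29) SK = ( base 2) 1101000000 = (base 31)QQ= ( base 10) 832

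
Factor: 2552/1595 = 8/5= 2^3*5^( - 1 )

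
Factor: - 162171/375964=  - 333/772 = - 2^ ( - 2 )*3^2 * 37^1 * 193^( - 1)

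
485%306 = 179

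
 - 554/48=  - 277/24 = - 11.54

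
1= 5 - 4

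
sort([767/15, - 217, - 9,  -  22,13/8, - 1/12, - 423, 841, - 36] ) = [- 423, - 217, - 36, - 22 , - 9, - 1/12,13/8 , 767/15,841]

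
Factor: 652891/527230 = 2^(  -  1)*5^(- 1)*11^ ( - 1) * 31^1*4793^( - 1) * 21061^1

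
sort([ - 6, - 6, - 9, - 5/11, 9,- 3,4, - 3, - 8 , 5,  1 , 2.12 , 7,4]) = [-9,  -  8,-6, -6 , - 3, - 3,  -  5/11,1,2.12, 4 , 4, 5,7, 9]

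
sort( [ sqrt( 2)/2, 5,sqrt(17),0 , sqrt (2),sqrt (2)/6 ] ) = [ 0,sqrt(2 )/6,sqrt( 2) /2 , sqrt( 2), sqrt(17 ),  5 ]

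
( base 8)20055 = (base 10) 8237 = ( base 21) IE5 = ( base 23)FD3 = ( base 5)230422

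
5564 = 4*1391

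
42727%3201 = 1114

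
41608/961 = 41608/961 =43.30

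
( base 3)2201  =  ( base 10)73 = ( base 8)111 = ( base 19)3G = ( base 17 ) 45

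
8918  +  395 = 9313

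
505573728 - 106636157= 398937571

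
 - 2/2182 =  - 1 + 1090/1091= - 0.00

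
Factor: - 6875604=  -  2^2 * 3^4 * 21221^1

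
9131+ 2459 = 11590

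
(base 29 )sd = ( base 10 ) 825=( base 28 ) 11d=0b1100111001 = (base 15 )3A0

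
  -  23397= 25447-48844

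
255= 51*5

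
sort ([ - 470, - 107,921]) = [ - 470, - 107,921] 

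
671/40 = 16 + 31/40 = 16.77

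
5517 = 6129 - 612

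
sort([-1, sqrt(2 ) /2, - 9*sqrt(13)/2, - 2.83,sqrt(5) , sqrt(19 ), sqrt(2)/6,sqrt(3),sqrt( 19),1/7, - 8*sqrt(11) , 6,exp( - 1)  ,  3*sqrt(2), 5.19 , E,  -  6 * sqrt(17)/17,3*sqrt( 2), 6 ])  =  [-8* sqrt(11), - 9*sqrt (13)/2, - 2.83, - 6 * sqrt(17)/17, - 1,1/7, sqrt( 2 )/6, exp(- 1) , sqrt( 2)/2,sqrt(3 ), sqrt(5),  E, 3 * sqrt(2 ),3 * sqrt( 2), sqrt (19) , sqrt(19), 5.19,  6, 6]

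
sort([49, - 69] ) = [ - 69, 49 ] 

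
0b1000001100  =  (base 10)524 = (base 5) 4044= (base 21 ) 13k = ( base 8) 1014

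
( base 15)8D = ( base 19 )70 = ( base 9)157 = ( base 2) 10000101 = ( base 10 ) 133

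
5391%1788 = 27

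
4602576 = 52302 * 88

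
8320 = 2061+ 6259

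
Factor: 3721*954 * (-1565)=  -5555490210 = - 2^1*3^2 * 5^1*53^1*61^2*313^1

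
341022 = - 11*( - 31002 )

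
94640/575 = 18928/115 =164.59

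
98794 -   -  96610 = 195404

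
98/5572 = 7/398 = 0.02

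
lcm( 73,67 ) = 4891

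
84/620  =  21/155 = 0.14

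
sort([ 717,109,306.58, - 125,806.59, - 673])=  [  -  673,-125,109,306.58, 717, 806.59]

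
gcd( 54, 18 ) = 18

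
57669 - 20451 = 37218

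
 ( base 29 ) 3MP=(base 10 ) 3186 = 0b110001110010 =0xc72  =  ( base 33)2ui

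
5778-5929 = - 151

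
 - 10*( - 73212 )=732120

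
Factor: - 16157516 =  - 2^2* 353^1*11443^1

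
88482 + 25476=113958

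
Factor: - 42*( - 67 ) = 2814 = 2^1 * 3^1*7^1*67^1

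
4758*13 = 61854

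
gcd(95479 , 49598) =1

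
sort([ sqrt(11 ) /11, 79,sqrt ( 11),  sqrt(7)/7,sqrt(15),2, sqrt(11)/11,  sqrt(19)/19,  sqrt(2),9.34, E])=[ sqrt( 19 )/19,sqrt (11 ) /11,sqrt( 11)/11, sqrt(7)/7,  sqrt (2), 2, E,sqrt( 11), sqrt( 15), 9.34, 79]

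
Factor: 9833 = 9833^1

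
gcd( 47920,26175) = 5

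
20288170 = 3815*5318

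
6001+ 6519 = 12520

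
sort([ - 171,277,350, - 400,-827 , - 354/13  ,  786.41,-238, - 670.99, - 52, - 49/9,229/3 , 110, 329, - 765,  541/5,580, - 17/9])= [ - 827, -765 ,-670.99, - 400, - 238, - 171,- 52,- 354/13, - 49/9,  -  17/9, 229/3,541/5, 110, 277,329, 350,580,786.41 ] 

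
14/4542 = 7/2271 = 0.00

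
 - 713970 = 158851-872821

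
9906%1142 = 770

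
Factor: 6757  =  29^1*233^1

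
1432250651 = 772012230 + 660238421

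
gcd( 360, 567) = 9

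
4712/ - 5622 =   -  1+455/2811 = - 0.84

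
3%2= 1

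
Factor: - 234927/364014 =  - 1243/1926 = -  2^(  -  1 )*3^ ( - 2 )*11^1*107^(- 1)*113^1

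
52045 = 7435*7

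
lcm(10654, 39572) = 277004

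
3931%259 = 46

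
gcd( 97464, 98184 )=24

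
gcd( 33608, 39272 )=8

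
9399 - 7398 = 2001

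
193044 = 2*96522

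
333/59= 333/59  =  5.64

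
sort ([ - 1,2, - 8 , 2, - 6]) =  [ - 8 , - 6, - 1 , 2, 2]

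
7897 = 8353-456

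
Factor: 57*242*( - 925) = -12759450 = - 2^1*3^1*5^2*11^2*19^1*37^1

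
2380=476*5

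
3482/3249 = 3482/3249=1.07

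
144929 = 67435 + 77494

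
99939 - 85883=14056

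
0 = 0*897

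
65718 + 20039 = 85757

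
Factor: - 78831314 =-2^1*47^1*838631^1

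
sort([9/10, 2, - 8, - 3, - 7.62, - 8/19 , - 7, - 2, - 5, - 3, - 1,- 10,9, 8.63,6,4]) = [ - 10, - 8, - 7.62,- 7,  -  5, - 3 ,-3, - 2, - 1, - 8/19 , 9/10,2, 4, 6, 8.63, 9] 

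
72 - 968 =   -  896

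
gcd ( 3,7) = 1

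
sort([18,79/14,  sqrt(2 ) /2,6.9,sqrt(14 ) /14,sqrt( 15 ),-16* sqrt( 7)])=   [ - 16 * sqrt( 7 ),sqrt(14) /14,sqrt(2) /2 , sqrt( 15), 79/14,  6.9,18 ] 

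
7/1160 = 7/1160= 0.01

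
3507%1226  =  1055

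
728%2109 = 728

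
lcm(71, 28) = 1988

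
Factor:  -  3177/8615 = - 3^2 * 5^( - 1)*353^1 * 1723^ ( - 1)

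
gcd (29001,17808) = 21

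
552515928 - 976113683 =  -423597755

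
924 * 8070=7456680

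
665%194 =83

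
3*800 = 2400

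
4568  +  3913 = 8481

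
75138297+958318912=1033457209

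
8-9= - 1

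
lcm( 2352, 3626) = 87024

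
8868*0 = 0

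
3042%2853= 189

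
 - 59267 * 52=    - 3081884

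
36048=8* 4506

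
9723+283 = 10006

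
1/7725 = 1/7725  =  0.00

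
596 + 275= 871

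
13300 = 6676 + 6624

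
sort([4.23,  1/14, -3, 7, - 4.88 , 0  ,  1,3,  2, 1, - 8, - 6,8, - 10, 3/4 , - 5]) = [ - 10,  -  8, - 6, - 5, - 4.88, - 3,0,1/14,3/4 , 1,1, 2,3,4.23, 7 , 8]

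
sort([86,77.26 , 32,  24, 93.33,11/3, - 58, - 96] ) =[-96, - 58 , 11/3, 24,32, 77.26, 86,93.33] 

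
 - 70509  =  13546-84055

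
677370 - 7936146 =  - 7258776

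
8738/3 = 8738/3= 2912.67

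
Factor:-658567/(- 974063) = 7^1*13^1* 7237^1*974063^( - 1)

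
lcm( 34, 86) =1462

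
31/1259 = 31/1259 = 0.02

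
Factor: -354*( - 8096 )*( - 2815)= - 8067744960 = -2^6 *3^1 *5^1  *  11^1 * 23^1*59^1 *563^1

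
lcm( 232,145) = 1160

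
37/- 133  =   - 37/133  =  - 0.28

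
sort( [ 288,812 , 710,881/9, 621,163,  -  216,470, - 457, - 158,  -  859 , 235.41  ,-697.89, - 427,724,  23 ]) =[ - 859, - 697.89, - 457, - 427, - 216, - 158, 23 , 881/9, 163,235.41 , 288,470, 621, 710,724,  812 ] 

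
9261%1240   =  581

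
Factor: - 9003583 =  - 9003583^1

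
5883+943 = 6826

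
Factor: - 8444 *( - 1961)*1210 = 2^3*5^1*11^2*37^1*53^1*2111^1 =20036007640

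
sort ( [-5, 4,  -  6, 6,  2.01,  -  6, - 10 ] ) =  [ - 10, - 6 , - 6 , - 5,2.01, 4,  6]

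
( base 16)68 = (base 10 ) 104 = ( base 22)4G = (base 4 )1220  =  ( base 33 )35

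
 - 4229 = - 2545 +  - 1684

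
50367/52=968 + 31/52 = 968.60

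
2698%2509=189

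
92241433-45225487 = 47015946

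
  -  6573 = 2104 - 8677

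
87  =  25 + 62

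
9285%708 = 81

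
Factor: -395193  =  - 3^1*131731^1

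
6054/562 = 3027/281 =10.77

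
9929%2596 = 2141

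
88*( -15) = -1320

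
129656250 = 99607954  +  30048296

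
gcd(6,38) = 2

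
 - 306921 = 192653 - 499574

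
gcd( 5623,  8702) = 1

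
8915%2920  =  155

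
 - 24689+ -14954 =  - 39643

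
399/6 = 133/2 = 66.50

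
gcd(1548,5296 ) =4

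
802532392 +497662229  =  1300194621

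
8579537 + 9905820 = 18485357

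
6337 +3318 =9655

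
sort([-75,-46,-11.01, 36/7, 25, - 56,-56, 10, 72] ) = [ - 75,-56, - 56, - 46, - 11.01,36/7, 10,25, 72 ]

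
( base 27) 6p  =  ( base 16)bb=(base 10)187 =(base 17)b0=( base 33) 5M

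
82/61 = 1 + 21/61 = 1.34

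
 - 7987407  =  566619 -8554026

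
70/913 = 70/913=0.08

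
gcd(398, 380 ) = 2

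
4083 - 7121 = -3038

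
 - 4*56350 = - 225400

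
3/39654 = 1/13218 = 0.00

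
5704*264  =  1505856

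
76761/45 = 1705 +4/5 = 1705.80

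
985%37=23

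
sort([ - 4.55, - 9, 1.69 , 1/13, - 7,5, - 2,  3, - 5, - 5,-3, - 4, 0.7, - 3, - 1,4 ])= [  -  9, - 7, - 5, - 5,-4.55, - 4, - 3, - 3, - 2, - 1, 1/13, 0.7  ,  1.69,3, 4, 5]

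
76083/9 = 8453+2/3 = 8453.67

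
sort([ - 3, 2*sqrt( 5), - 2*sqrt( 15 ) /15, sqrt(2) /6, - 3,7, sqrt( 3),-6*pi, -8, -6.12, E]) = [ - 6*pi, - 8 , - 6.12, - 3,-3,- 2*sqrt( 15) /15,sqrt( 2) /6,  sqrt( 3),E, 2 * sqrt(5), 7 ]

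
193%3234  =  193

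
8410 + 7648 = 16058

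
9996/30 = 1666/5 = 333.20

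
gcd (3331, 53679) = 1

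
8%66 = 8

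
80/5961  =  80/5961=0.01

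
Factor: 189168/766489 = 2^4 *3^1 *7^1 * 101^ ( - 1) * 563^1 * 7589^ (  -  1 )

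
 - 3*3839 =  - 11517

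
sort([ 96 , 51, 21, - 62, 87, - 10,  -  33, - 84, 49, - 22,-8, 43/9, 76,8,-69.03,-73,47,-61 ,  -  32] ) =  [ - 84, - 73, - 69.03, - 62,-61, - 33, - 32, - 22,-10,-8, 43/9, 8,  21, 47, 49, 51, 76,87, 96] 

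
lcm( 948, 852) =67308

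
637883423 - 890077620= - 252194197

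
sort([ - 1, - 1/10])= [ - 1, - 1/10 ]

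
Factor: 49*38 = 1862 = 2^1*7^2 *19^1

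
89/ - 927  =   - 89/927= -0.10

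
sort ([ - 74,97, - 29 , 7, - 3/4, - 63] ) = [ - 74, - 63, - 29, - 3/4,7,97]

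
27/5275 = 27/5275 = 0.01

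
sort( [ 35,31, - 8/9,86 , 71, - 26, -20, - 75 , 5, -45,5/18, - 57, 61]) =[ - 75,  -  57,  -  45, - 26, - 20, - 8/9,5/18,5, 31, 35,61,71 , 86 ] 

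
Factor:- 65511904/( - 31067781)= 2^5*3^(  -  1)*37^1*653^ ( - 1)*15859^( - 1 )*55331^1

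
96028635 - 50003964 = 46024671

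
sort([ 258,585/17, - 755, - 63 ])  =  [ -755, - 63, 585/17,258]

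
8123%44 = 27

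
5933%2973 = 2960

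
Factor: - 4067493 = -3^1*1355831^1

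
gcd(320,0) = 320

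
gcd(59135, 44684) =1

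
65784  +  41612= 107396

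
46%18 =10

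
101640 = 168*605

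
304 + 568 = 872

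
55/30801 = 55/30801 = 0.00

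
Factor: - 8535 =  - 3^1*5^1*569^1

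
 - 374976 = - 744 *504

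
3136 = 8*392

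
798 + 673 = 1471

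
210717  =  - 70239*(- 3)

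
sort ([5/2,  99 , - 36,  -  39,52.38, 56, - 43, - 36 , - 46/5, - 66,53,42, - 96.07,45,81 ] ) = [ - 96.07, - 66, - 43,-39 , - 36, - 36, - 46/5,5/2,42 , 45,52.38,  53,56, 81,99]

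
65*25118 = 1632670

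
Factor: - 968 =-2^3*11^2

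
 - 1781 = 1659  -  3440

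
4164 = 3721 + 443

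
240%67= 39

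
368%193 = 175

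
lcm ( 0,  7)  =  0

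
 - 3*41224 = -123672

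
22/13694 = 11/6847 = 0.00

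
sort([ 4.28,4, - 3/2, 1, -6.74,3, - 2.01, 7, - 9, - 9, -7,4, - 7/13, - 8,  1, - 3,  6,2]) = [- 9 , - 9, - 8, - 7 ,- 6.74, - 3, - 2.01, - 3/2, - 7/13, 1,1,2, 3, 4, 4, 4.28, 6, 7 ] 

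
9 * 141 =1269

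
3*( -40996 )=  - 122988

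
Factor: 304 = 2^4*19^1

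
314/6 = 52 + 1/3 = 52.33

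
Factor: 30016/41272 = 2^3*11^ ( - 1 )=8/11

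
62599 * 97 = 6072103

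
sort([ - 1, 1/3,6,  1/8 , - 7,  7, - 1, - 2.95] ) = [ - 7, - 2.95, - 1, - 1, 1/8,1/3 , 6, 7]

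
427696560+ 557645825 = 985342385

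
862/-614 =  - 2 +183/307= -  1.40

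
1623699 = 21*77319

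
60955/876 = 835/12= 69.58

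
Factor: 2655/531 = 5^1 = 5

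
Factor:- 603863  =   - 13^1 * 46451^1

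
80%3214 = 80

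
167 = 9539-9372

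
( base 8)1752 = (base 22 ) 21C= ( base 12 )6B6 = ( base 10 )1002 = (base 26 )1ce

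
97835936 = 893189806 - 795353870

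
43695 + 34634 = 78329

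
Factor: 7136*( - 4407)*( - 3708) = 2^7*3^3*13^1*103^1*113^1 * 223^1 = 116610489216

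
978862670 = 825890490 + 152972180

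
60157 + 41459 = 101616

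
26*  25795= 670670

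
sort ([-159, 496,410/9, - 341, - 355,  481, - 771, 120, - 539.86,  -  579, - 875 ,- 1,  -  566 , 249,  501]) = [-875, - 771, - 579, - 566, - 539.86, - 355, - 341, - 159, - 1 , 410/9, 120, 249, 481,496, 501 ] 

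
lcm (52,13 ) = 52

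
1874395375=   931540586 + 942854789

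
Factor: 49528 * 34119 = 2^3 *3^2*17^1 * 41^1*151^1*223^1 = 1689845832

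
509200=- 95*( - 5360)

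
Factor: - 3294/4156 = -1647/2078 = - 2^( - 1 )*3^3 * 61^1*1039^( - 1)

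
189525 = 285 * 665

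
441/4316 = 441/4316 = 0.10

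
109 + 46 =155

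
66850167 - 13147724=53702443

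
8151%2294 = 1269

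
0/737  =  0 = 0.00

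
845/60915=169/12183 = 0.01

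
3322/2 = 1661 = 1661.00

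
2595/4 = 2595/4 = 648.75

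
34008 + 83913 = 117921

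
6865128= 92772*74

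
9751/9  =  9751/9= 1083.44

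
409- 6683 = -6274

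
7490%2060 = 1310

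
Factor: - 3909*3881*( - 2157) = 32723478153=3^2*719^1*1303^1*3881^1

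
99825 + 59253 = 159078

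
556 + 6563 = 7119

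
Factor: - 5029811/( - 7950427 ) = 59^(-1 )*134753^( - 1 )* 5029811^1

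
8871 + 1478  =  10349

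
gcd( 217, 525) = 7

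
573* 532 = 304836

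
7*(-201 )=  - 1407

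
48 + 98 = 146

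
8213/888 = 9  +  221/888 = 9.25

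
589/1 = 589 =589.00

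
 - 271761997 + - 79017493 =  - 350779490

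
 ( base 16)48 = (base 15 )4c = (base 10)72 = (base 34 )24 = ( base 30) 2c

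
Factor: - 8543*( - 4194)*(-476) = - 17054766792 = - 2^3*3^2*7^1*17^1*233^1 * 8543^1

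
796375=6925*115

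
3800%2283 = 1517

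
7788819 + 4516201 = 12305020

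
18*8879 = 159822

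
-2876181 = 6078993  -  8955174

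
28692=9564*3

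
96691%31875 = 1066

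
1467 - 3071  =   - 1604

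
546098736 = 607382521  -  61283785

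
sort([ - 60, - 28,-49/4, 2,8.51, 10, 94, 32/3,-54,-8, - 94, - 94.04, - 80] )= [ - 94.04, - 94,  -  80, - 60, - 54, - 28, -49/4, - 8, 2, 8.51, 10, 32/3, 94] 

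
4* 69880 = 279520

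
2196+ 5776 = 7972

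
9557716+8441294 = 17999010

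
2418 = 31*78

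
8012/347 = 8012/347 =23.09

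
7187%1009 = 124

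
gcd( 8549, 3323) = 1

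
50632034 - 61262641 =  - 10630607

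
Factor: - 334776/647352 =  - 377/729 = - 3^( - 6)*13^1*29^1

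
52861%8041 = 4615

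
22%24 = 22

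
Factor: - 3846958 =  - 2^1*1923479^1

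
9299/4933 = 1+4366/4933 =1.89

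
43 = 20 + 23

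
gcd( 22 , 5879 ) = 1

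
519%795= 519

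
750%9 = 3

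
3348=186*18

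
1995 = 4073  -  2078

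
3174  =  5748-2574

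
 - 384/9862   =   - 192/4931 =-0.04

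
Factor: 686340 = 2^2*3^3*5^1*31^1*41^1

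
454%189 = 76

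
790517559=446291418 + 344226141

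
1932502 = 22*87841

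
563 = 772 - 209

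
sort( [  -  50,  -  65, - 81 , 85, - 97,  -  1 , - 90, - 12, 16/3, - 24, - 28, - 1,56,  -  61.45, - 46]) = [-97,-90,-81, - 65,-61.45, - 50, - 46,  -  28, - 24,-12,  -  1, - 1, 16/3, 56, 85 ] 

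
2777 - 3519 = - 742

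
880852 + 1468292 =2349144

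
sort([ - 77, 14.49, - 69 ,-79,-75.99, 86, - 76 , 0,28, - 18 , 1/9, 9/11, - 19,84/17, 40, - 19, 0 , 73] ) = [  -  79, - 77 , - 76, - 75.99, - 69, - 19, - 19, - 18,0, 0,1/9,9/11, 84/17, 14.49,28,40,73,86]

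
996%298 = 102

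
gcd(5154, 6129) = 3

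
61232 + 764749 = 825981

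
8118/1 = 8118 = 8118.00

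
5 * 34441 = 172205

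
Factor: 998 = 2^1*499^1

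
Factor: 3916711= 29^1*135059^1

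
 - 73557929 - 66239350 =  - 139797279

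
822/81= 274/27 = 10.15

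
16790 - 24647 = -7857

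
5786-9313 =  - 3527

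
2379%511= 335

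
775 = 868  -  93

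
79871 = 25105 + 54766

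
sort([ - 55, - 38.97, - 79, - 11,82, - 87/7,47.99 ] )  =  [ -79, - 55,  -  38.97,-87/7, - 11, 47.99,82 ]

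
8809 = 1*8809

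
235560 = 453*520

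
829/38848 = 829/38848 = 0.02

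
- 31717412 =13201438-44918850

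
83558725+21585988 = 105144713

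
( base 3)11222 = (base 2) 10000110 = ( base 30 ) 4e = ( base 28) 4M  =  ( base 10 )134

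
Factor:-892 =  - 2^2 * 223^1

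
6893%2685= 1523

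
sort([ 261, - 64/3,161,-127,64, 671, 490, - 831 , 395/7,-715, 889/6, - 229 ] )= [ - 831, - 715, - 229,-127, - 64/3,395/7 , 64,  889/6 , 161,261,490, 671 ]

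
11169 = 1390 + 9779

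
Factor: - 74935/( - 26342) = 2^( - 1) *5^1*7^1*2141^1*13171^( - 1 ) 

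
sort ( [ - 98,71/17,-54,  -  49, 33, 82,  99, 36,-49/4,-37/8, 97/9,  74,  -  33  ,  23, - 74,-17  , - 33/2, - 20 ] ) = [ - 98, - 74, - 54,-49, - 33,-20, - 17, - 33/2, - 49/4, - 37/8,71/17,97/9, 23,33,36 , 74 , 82,99 ] 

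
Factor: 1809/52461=29^( - 1 ) = 1/29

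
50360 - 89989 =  - 39629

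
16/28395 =16/28395 = 0.00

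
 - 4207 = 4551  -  8758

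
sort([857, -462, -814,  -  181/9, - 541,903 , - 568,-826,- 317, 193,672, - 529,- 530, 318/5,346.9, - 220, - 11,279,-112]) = [ - 826, -814, - 568,  -  541,-530,  -  529, - 462, - 317, - 220, - 112 , - 181/9,-11,318/5,193,  279,346.9 , 672,  857, 903 ] 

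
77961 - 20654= 57307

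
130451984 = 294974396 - 164522412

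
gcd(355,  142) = 71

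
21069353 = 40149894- 19080541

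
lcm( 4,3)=12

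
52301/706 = 74 + 57/706=74.08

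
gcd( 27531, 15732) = 3933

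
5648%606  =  194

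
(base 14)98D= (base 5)30024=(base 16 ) 761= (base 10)1889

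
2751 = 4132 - 1381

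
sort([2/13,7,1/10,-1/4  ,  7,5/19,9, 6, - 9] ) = [ - 9, - 1/4,  1/10,  2/13, 5/19  ,  6,7,7,9 ] 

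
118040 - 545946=  -  427906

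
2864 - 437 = 2427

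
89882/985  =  91 +247/985 = 91.25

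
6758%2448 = 1862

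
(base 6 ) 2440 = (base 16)258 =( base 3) 211020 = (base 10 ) 600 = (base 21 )17C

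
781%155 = 6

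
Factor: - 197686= -2^1*97^1*1019^1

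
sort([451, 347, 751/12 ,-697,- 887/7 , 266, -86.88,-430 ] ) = [-697, - 430,  -  887/7, - 86.88, 751/12,266,347,451]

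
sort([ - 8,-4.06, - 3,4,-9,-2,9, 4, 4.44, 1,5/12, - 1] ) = [ - 9, - 8,-4.06, - 3 , - 2,  -  1,5/12,1,4, 4,4.44,9] 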